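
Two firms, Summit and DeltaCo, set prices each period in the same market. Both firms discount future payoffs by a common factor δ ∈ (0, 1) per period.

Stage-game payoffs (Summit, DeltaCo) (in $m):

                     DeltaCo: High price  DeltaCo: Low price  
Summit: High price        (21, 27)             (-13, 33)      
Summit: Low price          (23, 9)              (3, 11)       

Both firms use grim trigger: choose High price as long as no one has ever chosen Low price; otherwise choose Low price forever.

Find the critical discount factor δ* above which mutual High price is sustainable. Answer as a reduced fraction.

3/11

Summit: cooperation gives 21 each period; deviation gives 23 once then 3 forever.
  21/(1−δ) ≥ 23 + 3δ/(1−δ) ⇒ δ ≥ 2/20 = 1/10.
DeltaCo: cooperation gives 27 each period; deviation gives 33 once then 11 forever.
  δ ≥ 6/22 = 3/11.
Both must hold, so the binding constraint is DeltaCo's: δ ≥ 3/11.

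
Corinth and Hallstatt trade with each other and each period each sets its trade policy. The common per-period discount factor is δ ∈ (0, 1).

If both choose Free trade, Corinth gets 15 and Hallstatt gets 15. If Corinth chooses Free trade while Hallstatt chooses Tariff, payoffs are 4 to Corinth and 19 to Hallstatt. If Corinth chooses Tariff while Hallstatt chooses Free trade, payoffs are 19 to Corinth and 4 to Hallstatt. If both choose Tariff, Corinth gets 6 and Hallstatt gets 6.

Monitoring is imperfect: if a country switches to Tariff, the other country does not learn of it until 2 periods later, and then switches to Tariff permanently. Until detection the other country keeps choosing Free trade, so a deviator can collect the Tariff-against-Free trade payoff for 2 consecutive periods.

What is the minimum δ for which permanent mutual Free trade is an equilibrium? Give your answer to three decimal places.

0.555

A deviator earns 19 for 2 periods, then 6 forever; cooperating earns 15 forever. Multiplying the IC by (1−δ):
15 ≥ 19(1−δ^2) + 6δ^2, so 13·δ^2 ≥ 4 and δ^2 ≥ 4/13.
δ ≥ (4/13)^(1/2) ≈ 0.555.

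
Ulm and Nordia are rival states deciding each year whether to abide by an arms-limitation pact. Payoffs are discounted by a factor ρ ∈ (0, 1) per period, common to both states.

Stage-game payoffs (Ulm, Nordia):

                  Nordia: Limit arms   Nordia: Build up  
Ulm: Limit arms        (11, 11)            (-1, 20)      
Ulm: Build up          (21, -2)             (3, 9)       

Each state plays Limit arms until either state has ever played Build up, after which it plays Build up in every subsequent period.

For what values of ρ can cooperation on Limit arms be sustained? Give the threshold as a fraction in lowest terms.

9/11

Ulm: cooperation gives 11 each period; deviation gives 21 once then 3 forever.
  11/(1−ρ) ≥ 21 + 3ρ/(1−ρ) ⇒ ρ ≥ 10/18 = 5/9.
Nordia: cooperation gives 11 each period; deviation gives 20 once then 9 forever.
  ρ ≥ 9/11.
Both must hold, so the binding constraint is Nordia's: ρ ≥ 9/11.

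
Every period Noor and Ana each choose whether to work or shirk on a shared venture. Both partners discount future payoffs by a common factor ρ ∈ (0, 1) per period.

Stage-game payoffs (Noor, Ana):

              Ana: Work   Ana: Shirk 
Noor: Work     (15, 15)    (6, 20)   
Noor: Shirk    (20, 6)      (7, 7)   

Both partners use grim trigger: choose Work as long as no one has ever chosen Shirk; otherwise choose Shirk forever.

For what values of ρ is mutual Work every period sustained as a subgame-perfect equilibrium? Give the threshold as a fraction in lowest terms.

Cooperation forever yields 15 each period: 15/(1−ρ).
Deviating yields 20 once, then 7 forever: 20 + 7ρ/(1−ρ).
No profitable deviation requires 15/(1−ρ) ≥ 20 + 7ρ/(1−ρ).
Multiplying by (1−ρ): 15 ≥ 20(1−ρ) + 7ρ = 20 − 13ρ.
So 13ρ ≥ 5, i.e. ρ ≥ 5/13.

5/13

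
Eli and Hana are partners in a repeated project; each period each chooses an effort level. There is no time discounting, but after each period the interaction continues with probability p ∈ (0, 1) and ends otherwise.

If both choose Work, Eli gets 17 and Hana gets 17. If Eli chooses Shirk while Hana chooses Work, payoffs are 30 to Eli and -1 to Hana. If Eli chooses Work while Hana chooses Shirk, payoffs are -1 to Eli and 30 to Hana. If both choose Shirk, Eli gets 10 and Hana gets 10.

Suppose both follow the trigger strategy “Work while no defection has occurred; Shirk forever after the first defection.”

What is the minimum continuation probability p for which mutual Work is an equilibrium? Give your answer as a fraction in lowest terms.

13/20

With no time discounting, the continuation probability p plays the role of the discount factor.
Grim-trigger IC: 17/(1−p) ≥ 30 + 10p/(1−p) ⇒ p ≥ (30−17)/(30−10) = 13/20.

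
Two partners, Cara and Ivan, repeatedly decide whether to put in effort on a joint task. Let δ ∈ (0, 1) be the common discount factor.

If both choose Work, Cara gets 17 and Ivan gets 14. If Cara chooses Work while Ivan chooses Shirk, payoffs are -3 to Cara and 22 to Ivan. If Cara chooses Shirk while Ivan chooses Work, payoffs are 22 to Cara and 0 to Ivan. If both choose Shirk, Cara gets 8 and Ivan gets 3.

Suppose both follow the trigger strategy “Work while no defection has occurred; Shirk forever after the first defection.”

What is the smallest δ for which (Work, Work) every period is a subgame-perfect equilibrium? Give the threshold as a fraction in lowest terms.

Cara: cooperation gives 17 each period; deviation gives 22 once then 8 forever.
  17/(1−δ) ≥ 22 + 8δ/(1−δ) ⇒ δ ≥ 5/14.
Ivan: cooperation gives 14 each period; deviation gives 22 once then 3 forever.
  δ ≥ 8/19.
Both must hold, so the binding constraint is Ivan's: δ ≥ 8/19.

8/19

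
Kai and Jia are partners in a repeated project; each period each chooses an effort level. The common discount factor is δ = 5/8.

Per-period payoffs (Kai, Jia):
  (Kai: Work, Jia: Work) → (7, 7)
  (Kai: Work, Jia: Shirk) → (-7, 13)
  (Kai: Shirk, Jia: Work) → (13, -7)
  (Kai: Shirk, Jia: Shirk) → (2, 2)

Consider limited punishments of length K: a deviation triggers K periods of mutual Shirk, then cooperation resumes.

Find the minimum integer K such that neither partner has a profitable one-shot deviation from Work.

3

Need Σ_{k=1}^{K} δ^k ≥ (13−7)/(7−2) = 1.2000 at δ = 5/8.
At K = 2 the sum is 1.0156 < 1.2000; at K = 3 it is 1.2598 ≥ 1.2000.
So the minimum punishment length is K = 3.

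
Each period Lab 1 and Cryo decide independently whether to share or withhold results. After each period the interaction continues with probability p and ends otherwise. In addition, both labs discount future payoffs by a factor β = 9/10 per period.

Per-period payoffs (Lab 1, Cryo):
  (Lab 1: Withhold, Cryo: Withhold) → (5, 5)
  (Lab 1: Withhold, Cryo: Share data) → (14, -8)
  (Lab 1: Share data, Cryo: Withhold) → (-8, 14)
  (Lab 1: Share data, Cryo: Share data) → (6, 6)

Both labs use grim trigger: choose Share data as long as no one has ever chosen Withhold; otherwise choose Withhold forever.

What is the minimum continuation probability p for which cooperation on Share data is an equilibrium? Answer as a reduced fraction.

80/81

Expected continuation weight on next period's payoff is β·p = 9/10·p, which plays the role of the discount factor.
Cooperation requires 9/10·p ≥ (14−6)/(14−5) = 8/9, hence p ≥ 80/81.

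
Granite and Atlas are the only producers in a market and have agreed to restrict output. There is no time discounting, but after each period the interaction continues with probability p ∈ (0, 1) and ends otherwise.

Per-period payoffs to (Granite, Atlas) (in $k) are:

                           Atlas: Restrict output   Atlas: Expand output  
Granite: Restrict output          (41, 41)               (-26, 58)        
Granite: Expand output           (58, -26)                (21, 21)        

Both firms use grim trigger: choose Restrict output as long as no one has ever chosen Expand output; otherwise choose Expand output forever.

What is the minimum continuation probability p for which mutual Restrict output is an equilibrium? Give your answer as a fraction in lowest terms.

17/37

With no time discounting, the continuation probability p plays the role of the discount factor.
Grim-trigger IC: 41/(1−p) ≥ 58 + 21p/(1−p) ⇒ p ≥ (58−41)/(58−21) = 17/37.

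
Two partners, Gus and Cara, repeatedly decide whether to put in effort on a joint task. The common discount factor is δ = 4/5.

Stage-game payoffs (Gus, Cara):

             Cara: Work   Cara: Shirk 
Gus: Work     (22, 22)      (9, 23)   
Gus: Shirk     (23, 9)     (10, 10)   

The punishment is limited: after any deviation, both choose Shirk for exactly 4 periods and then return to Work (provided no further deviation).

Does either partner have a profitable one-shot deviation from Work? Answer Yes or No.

IC: δ+…+δ^4 ≥ (23−22)/(22−10) = 1/12.
At δ = 4/5: partial sum = 2.3616 ≥ 0.0833. Cooperation sustainable.

No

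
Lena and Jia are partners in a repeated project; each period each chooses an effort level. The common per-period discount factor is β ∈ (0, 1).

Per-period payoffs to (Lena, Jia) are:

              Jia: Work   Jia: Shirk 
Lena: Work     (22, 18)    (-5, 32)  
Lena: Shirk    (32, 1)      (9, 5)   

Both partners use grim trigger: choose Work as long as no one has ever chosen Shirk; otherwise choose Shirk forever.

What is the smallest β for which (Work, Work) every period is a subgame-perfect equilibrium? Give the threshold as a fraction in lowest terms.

14/27

Lena: cooperation gives 22 each period; deviation gives 32 once then 9 forever.
  22/(1−β) ≥ 32 + 9β/(1−β) ⇒ β ≥ 10/23.
Jia: cooperation gives 18 each period; deviation gives 32 once then 5 forever.
  β ≥ 14/27.
Both must hold, so the binding constraint is Jia's: β ≥ 14/27.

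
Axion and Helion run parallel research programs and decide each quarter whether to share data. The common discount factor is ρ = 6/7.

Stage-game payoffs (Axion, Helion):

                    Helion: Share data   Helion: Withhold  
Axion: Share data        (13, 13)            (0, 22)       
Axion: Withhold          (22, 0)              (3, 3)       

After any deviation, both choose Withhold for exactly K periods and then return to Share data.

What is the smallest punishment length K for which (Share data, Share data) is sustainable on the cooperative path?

Need Σ_{k=1}^{K} ρ^k ≥ (22−13)/(13−3) = 0.9000 at ρ = 6/7.
At K = 1 the sum is 0.8571 < 0.9000; at K = 2 it is 1.5918 ≥ 0.9000.
So the minimum punishment length is K = 2.

2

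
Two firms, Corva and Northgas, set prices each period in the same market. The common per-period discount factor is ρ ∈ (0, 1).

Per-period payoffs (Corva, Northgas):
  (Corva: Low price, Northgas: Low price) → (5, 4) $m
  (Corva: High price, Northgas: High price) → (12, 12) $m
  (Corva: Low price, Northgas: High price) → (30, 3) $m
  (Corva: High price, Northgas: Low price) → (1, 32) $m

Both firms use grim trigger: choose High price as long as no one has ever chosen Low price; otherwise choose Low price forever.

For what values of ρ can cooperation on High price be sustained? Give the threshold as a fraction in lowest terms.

18/25

Corva: cooperation gives 12 each period; deviation gives 30 once then 5 forever.
  12/(1−ρ) ≥ 30 + 5ρ/(1−ρ) ⇒ ρ ≥ 18/25.
Northgas: cooperation gives 12 each period; deviation gives 32 once then 4 forever.
  ρ ≥ 20/28 = 5/7.
Both must hold, so the binding constraint is Corva's: ρ ≥ 18/25.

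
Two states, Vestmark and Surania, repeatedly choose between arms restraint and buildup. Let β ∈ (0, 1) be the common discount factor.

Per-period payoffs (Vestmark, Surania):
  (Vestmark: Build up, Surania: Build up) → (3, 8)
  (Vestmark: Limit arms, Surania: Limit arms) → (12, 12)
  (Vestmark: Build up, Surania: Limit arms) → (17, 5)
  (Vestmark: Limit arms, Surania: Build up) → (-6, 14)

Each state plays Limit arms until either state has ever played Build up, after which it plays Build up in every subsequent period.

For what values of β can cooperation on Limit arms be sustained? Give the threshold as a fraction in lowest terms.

Vestmark: cooperation gives 12 each period; deviation gives 17 once then 3 forever.
  12/(1−β) ≥ 17 + 3β/(1−β) ⇒ β ≥ 5/14.
Surania: cooperation gives 12 each period; deviation gives 14 once then 8 forever.
  β ≥ 2/6 = 1/3.
Both must hold, so the binding constraint is Vestmark's: β ≥ 5/14.

5/14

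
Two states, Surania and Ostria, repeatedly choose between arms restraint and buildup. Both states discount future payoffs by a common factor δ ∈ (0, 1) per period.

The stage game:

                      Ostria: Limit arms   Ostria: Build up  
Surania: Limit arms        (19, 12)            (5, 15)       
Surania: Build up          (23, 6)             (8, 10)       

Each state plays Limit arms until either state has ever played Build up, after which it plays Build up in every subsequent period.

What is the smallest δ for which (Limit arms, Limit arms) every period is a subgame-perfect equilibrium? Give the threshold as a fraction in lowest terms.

3/5

For Surania: deviation gain 23−19 = 4, per-period punishment loss 19−8 = 11. IC gives δ ≥ 4/15.
For Ostria: gain 3, loss 2 per period, so δ ≥ 3/5.
The tighter constraint is Ostria's, so cooperation needs δ ≥ 3/5.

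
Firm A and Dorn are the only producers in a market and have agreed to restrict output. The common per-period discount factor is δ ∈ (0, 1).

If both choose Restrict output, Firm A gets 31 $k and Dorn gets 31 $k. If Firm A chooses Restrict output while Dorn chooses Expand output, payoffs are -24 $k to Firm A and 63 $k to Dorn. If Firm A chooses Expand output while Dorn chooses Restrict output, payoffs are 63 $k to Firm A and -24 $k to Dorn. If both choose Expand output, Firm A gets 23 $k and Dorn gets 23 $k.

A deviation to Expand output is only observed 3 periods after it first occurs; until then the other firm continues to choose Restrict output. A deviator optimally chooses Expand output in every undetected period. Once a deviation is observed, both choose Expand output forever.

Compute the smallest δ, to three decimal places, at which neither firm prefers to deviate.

0.928

Deviating for the 3 undetected periods gains 63−31 = 32 per period over cooperation, then loses 31−23 = 8 per period forever once punishment starts.
Gain: 32(1 + δ + … + δ^2); loss: 8·δ^3/(1−δ).
No profitable deviation ⇔ 32(1−δ^3) ≤ 8·δ^3, i.e. δ^3 ≥ 32/(32+8) = 4/5.
Hence δ ≥ (4/5)^(1/3) ≈ 0.928.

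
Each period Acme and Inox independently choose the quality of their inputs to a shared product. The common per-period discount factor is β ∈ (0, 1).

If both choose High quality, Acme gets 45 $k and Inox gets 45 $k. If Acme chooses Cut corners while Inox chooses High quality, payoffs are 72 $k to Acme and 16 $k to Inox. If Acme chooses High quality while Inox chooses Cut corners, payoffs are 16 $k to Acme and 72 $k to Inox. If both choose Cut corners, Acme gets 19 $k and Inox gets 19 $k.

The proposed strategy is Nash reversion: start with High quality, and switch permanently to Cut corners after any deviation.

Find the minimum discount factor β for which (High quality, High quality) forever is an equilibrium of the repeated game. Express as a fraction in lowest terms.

27/53

Cooperation forever yields 45 each period: 45/(1−β).
Deviating yields 72 once, then 19 forever: 72 + 19β/(1−β).
No profitable deviation requires 45/(1−β) ≥ 72 + 19β/(1−β).
Multiplying by (1−β): 45 ≥ 72(1−β) + 19β = 72 − 53β.
So 53β ≥ 27, i.e. β ≥ 27/53.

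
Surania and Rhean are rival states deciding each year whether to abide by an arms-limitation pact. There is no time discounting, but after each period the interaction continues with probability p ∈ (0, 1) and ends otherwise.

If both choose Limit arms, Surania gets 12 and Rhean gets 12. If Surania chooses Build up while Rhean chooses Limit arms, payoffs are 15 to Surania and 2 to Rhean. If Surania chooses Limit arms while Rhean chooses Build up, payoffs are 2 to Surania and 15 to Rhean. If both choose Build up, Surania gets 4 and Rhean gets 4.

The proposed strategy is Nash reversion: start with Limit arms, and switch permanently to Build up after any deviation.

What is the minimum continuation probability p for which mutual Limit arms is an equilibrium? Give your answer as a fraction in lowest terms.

With no time discounting, the continuation probability p plays the role of the discount factor.
Grim-trigger IC: 12/(1−p) ≥ 15 + 4p/(1−p) ⇒ p ≥ (15−12)/(15−4) = 3/11.

3/11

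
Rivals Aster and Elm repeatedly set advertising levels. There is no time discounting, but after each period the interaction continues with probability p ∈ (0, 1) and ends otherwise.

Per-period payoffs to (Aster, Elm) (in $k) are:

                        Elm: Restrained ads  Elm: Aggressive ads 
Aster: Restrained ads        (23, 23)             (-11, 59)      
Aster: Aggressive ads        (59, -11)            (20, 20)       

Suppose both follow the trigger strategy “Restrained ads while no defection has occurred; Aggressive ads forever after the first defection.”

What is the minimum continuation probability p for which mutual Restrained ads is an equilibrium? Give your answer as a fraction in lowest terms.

Expected cooperation value is 23 + p·23 + p²·23 + … = 23/(1−p); deviation gives 59 + p·20/(1−p).
23 ≥ 59(1−p) + 20p ⇒ 39p ≥ 36 ⇒ p ≥ 36/39 = 12/13.

12/13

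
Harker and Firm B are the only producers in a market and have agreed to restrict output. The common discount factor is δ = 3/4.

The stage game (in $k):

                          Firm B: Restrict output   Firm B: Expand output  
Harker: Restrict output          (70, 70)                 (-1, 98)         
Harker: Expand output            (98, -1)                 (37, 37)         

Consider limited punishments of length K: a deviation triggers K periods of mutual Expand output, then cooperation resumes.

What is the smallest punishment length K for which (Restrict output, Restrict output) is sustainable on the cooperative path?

No profitable deviation requires (70−37)(δ+…+δ^K) ≥ 98−70, i.e. δ+…+δ^K ≥ 28/33 ≈ 0.8485.
With δ = 3/4, the partial sums are K=1: 0.7500, K=2: 1.3125.
K = 2 is the first length at which the sum reaches 0.8485.

2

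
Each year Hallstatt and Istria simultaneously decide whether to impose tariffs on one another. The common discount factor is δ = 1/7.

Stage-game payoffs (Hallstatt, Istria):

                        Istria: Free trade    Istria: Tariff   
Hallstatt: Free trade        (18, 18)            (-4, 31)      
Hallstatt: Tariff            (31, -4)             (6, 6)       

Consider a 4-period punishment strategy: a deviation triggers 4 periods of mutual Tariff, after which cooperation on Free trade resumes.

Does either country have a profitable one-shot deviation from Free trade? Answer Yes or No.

Yes

IC: δ+…+δ^4 ≥ (31−18)/(18−6) = 13/12.
At δ = 1/7: partial sum = 0.1666 < 1.0833. Cooperation not sustainable.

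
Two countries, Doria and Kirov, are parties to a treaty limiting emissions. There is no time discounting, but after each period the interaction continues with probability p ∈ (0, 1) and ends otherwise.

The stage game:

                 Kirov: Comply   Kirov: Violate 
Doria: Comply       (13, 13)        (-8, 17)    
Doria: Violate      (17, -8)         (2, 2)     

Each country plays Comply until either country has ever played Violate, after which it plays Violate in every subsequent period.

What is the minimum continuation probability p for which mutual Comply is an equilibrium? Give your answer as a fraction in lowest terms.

Expected cooperation value is 13 + p·13 + p²·13 + … = 13/(1−p); deviation gives 17 + p·2/(1−p).
13 ≥ 17(1−p) + 2p ⇒ 15p ≥ 4 ⇒ p ≥ 4/15.

4/15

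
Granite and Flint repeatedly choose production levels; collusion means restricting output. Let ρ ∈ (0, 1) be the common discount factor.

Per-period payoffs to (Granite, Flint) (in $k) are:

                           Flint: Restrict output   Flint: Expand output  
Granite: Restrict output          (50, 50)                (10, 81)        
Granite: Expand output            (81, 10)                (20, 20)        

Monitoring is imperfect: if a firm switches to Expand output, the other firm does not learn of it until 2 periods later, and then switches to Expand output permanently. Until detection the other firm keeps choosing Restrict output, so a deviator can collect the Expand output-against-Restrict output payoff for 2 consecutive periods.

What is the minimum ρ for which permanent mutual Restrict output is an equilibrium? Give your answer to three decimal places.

0.713

The best deviation is to choose Expand output for all 2 undetected periods, earning 81 each, then 20 forever once detected.
Deviation value: 81(1−ρ^2)/(1−ρ) + 20ρ^2/(1−ρ); cooperation value: 50/(1−ρ).
IC: 50 ≥ 81(1−ρ^2) + 20ρ^2 = 81 − 61ρ^2.
So ρ^2 ≥ 31/61, giving ρ ≥ (31/61)^(1/2) ≈ 0.713.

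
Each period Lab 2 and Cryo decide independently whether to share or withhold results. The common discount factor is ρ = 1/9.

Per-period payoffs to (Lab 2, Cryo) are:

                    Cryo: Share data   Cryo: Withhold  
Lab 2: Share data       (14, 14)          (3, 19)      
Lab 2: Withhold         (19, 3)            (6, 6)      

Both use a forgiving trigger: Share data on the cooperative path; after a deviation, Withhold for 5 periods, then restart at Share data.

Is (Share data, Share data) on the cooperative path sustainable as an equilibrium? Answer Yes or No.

No

IC: ρ+…+ρ^5 ≥ (19−14)/(14−6) = 5/8.
At ρ = 1/9: partial sum = 0.1250 < 0.6250. Cooperation not sustainable.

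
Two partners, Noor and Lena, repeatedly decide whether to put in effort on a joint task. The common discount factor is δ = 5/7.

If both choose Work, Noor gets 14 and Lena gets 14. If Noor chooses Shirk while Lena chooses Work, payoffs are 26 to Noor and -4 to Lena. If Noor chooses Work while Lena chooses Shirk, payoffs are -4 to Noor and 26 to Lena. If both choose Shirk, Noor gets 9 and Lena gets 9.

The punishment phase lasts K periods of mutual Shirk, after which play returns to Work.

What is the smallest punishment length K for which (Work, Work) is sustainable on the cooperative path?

10

Need Σ_{k=1}^{K} δ^k ≥ (26−14)/(14−9) = 2.4000 at δ = 5/7.
At K = 9 the sum is 2.3790 < 2.4000; at K = 10 it is 2.4136 ≥ 2.4000.
So the minimum punishment length is K = 10.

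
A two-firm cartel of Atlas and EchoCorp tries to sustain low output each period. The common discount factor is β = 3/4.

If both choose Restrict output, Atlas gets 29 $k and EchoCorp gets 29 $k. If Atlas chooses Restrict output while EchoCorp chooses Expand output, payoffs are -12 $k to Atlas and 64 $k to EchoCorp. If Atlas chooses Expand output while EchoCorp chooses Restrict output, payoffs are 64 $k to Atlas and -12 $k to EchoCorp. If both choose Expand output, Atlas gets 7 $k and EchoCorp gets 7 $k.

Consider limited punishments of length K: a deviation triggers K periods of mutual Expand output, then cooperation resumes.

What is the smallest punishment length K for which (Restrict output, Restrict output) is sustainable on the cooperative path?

3

Need Σ_{k=1}^{K} β^k ≥ (64−29)/(29−7) = 1.5909 at β = 3/4.
At K = 2 the sum is 1.3125 < 1.5909; at K = 3 it is 1.7344 ≥ 1.5909.
So the minimum punishment length is K = 3.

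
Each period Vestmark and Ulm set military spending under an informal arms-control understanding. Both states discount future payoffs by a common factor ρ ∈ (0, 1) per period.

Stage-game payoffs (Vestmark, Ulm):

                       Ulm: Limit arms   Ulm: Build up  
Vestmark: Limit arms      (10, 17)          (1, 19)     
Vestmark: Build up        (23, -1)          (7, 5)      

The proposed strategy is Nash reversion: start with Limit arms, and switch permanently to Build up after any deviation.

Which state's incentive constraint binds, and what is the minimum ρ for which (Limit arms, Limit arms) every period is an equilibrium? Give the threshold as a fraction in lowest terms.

Vestmark's threshold: (23−10)/(23−7) = 13/16.
Ulm's threshold: (19−17)/(19−5) = 1/7.
13/16 > 1/7, so Vestmark binds and ρ* = 13/16.

Vestmark; ρ ≥ 13/16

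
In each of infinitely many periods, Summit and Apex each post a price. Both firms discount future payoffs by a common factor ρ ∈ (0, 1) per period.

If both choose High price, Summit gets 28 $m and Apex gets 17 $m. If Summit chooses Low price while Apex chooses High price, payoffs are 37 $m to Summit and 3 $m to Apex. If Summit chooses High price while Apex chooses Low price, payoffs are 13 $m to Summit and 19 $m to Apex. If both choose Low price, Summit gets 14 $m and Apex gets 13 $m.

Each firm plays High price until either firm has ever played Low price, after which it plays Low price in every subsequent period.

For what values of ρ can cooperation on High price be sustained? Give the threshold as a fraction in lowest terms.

For Summit: deviation gain 37−28 = 9, per-period punishment loss 28−14 = 14. IC gives ρ ≥ 9/23.
For Apex: gain 2, loss 4 per period, so ρ ≥ 2/6 = 1/3.
The tighter constraint is Summit's, so cooperation needs ρ ≥ 9/23.

9/23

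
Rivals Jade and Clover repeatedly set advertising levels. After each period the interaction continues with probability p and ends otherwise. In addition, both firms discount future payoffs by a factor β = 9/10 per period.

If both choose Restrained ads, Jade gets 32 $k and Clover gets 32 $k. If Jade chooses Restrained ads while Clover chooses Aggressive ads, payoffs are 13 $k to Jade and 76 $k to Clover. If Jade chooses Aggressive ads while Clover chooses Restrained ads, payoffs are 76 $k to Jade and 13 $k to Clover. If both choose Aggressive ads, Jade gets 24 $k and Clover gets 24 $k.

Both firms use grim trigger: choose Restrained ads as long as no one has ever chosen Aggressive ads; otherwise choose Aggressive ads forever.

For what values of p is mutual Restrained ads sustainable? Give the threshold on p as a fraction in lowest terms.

With continuation probability p and discount β, the effective per-period discount factor is βp.
Grim-trigger IC: βp ≥ (76−32)/(76−24) = 11/13.
So p ≥ (11/13)/(9/10) = 110/117.

110/117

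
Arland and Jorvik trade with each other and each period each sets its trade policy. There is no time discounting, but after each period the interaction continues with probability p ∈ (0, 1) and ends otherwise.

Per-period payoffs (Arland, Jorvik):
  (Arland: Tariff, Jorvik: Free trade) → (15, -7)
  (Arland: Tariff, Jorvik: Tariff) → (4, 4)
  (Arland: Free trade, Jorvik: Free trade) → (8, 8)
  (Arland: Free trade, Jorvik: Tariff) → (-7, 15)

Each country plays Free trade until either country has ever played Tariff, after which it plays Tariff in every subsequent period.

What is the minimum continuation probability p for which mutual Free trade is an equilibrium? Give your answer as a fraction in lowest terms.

Expected cooperation value is 8 + p·8 + p²·8 + … = 8/(1−p); deviation gives 15 + p·4/(1−p).
8 ≥ 15(1−p) + 4p ⇒ 11p ≥ 7 ⇒ p ≥ 7/11.

7/11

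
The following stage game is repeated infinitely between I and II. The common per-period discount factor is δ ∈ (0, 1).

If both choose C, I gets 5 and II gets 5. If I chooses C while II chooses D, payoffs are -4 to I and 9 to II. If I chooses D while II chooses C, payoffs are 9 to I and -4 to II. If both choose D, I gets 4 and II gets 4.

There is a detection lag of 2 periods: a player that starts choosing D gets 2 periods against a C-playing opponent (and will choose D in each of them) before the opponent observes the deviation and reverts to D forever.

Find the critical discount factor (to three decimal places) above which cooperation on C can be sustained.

0.894

A deviator earns 9 for 2 periods, then 4 forever; cooperating earns 5 forever. Multiplying the IC by (1−δ):
5 ≥ 9(1−δ^2) + 4δ^2, so 5·δ^2 ≥ 4 and δ^2 ≥ 4/5.
δ ≥ (4/5)^(1/2) ≈ 0.894.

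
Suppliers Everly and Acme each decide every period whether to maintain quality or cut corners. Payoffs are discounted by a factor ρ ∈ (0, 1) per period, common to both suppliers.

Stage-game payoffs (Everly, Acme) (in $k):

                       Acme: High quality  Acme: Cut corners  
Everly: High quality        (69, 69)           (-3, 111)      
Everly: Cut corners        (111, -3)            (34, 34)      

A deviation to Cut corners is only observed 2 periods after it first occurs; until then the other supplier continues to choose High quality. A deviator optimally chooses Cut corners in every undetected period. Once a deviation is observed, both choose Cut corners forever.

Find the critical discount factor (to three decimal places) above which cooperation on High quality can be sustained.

0.739

A deviator earns 111 for 2 periods, then 34 forever; cooperating earns 69 forever. Multiplying the IC by (1−ρ):
69 ≥ 111(1−ρ^2) + 34ρ^2, so 77·ρ^2 ≥ 42 and ρ^2 ≥ 6/11.
ρ ≥ (6/11)^(1/2) ≈ 0.739.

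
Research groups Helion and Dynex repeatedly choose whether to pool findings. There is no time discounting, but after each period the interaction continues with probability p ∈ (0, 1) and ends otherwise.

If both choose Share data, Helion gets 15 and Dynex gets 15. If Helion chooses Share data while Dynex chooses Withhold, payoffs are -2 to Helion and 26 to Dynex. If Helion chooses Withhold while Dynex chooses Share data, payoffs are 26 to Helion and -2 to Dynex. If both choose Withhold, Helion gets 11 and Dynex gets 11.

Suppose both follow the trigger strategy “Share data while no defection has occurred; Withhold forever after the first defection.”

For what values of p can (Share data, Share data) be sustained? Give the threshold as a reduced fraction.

Expected cooperation value is 15 + p·15 + p²·15 + … = 15/(1−p); deviation gives 26 + p·11/(1−p).
15 ≥ 26(1−p) + 11p ⇒ 15p ≥ 11 ⇒ p ≥ 11/15.

11/15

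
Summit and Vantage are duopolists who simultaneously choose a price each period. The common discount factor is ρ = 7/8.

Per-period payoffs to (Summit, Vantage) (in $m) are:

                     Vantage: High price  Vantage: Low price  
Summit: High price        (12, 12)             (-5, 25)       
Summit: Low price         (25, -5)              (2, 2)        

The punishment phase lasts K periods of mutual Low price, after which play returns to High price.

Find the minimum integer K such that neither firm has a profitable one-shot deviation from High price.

No profitable deviation requires (12−2)(ρ+…+ρ^K) ≥ 25−12, i.e. ρ+…+ρ^K ≥ 13/10 ≈ 1.3000.
With ρ = 7/8, the partial sums are K=1: 0.8750, K=2: 1.6406.
K = 2 is the first length at which the sum reaches 1.3000.

2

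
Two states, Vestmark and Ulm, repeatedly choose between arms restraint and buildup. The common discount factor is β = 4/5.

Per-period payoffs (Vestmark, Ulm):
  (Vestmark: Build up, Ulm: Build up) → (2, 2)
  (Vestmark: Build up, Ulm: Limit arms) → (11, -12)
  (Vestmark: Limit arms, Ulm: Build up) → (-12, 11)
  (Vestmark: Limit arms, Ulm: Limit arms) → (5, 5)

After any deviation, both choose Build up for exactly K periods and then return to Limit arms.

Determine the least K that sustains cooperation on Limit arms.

IC: β(1−β^K)/(1−β) ≥ (11−5)/(5−2) = 2.
With β = 4/5: need 1 − β^K ≥ 2·(1−4/5)/(4/5), i.e. β^K ≤ 0.5000.
Since (4/5)^3 = 0.5120 and (4/5)^4 = 0.4096, the smallest such K is 4.

4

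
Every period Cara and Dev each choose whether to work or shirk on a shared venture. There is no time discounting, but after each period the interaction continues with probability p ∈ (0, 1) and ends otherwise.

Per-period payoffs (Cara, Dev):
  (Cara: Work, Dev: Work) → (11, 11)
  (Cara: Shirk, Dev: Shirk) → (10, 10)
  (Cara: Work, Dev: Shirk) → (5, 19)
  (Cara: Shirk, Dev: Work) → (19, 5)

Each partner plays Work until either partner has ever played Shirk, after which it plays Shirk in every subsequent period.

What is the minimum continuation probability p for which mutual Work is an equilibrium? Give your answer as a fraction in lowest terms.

8/9

With no time discounting, the continuation probability p plays the role of the discount factor.
Grim-trigger IC: 11/(1−p) ≥ 19 + 10p/(1−p) ⇒ p ≥ (19−11)/(19−10) = 8/9.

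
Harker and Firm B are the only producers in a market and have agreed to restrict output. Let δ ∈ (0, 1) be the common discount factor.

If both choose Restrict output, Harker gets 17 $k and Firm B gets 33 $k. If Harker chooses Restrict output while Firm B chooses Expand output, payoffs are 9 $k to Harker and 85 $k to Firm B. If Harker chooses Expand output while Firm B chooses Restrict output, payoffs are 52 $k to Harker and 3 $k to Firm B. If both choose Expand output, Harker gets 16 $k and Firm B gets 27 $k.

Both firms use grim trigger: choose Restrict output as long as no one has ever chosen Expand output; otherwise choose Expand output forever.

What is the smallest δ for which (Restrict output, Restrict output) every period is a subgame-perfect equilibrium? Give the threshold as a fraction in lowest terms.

35/36

Harker: cooperation gives 17 each period; deviation gives 52 once then 16 forever.
  17/(1−δ) ≥ 52 + 16δ/(1−δ) ⇒ δ ≥ 35/36.
Firm B: cooperation gives 33 each period; deviation gives 85 once then 27 forever.
  δ ≥ 52/58 = 26/29.
Both must hold, so the binding constraint is Harker's: δ ≥ 35/36.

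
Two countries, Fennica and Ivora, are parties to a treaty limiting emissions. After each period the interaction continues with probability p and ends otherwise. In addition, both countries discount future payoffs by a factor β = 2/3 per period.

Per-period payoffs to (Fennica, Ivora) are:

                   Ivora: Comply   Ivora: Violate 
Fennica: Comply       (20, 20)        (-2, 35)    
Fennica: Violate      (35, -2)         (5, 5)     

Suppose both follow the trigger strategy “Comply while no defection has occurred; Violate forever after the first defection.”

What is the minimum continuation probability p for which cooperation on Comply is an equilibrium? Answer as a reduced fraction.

3/4

With continuation probability p and discount β, the effective per-period discount factor is βp.
Grim-trigger IC: βp ≥ (35−20)/(35−5) = 1/2.
So p ≥ (1/2)/(2/3) = 3/4.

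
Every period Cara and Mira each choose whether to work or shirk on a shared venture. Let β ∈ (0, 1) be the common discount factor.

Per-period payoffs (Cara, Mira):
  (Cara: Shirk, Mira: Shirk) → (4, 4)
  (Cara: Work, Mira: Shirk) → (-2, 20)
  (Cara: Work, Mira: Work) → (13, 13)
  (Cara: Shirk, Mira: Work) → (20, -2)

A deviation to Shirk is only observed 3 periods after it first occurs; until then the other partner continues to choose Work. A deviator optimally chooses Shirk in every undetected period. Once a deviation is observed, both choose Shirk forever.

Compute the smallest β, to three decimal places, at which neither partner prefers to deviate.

0.759

Deviating for the 3 undetected periods gains 20−13 = 7 per period over cooperation, then loses 13−4 = 9 per period forever once punishment starts.
Gain: 7(1 + β + … + β^2); loss: 9·β^3/(1−β).
No profitable deviation ⇔ 7(1−β^3) ≤ 9·β^3, i.e. β^3 ≥ 7/(7+9) = 7/16.
Hence β ≥ (7/16)^(1/3) ≈ 0.759.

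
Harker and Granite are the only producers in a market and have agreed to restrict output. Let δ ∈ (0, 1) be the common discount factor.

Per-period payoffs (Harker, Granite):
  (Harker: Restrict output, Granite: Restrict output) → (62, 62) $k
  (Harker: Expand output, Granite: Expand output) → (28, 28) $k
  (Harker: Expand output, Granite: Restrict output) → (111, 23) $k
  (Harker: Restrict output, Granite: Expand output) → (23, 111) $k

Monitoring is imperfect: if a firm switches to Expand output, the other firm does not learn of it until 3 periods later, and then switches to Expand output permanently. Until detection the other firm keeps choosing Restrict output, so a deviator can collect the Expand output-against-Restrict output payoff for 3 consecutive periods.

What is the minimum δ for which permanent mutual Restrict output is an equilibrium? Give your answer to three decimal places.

0.839

The best deviation is to choose Expand output for all 3 undetected periods, earning 111 each, then 28 forever once detected.
Deviation value: 111(1−δ^3)/(1−δ) + 28δ^3/(1−δ); cooperation value: 62/(1−δ).
IC: 62 ≥ 111(1−δ^3) + 28δ^3 = 111 − 83δ^3.
So δ^3 ≥ 49/83, giving δ ≥ (49/83)^(1/3) ≈ 0.839.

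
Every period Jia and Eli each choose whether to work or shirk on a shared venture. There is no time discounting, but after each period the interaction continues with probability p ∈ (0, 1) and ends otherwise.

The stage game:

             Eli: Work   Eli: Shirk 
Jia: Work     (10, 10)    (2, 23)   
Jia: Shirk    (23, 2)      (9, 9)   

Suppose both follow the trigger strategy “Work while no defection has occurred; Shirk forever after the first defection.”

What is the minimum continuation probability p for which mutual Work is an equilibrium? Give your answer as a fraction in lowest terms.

13/14

With no time discounting, the continuation probability p plays the role of the discount factor.
Grim-trigger IC: 10/(1−p) ≥ 23 + 9p/(1−p) ⇒ p ≥ (23−10)/(23−9) = 13/14.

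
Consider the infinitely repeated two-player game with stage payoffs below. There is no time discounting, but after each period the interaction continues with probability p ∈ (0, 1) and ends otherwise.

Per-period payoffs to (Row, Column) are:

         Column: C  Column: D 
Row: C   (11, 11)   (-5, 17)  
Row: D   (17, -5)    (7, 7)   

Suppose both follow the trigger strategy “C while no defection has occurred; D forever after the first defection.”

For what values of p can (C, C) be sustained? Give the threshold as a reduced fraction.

With no time discounting, the continuation probability p plays the role of the discount factor.
Grim-trigger IC: 11/(1−p) ≥ 17 + 7p/(1−p) ⇒ p ≥ (17−11)/(17−7) = 3/5.

3/5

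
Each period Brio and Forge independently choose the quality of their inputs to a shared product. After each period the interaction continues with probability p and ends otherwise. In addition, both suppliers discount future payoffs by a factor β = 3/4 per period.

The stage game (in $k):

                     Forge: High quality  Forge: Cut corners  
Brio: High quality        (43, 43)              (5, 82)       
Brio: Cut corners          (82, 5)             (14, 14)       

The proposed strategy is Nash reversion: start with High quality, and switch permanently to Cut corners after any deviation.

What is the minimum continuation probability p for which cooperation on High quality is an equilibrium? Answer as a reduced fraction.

With continuation probability p and discount β, the effective per-period discount factor is βp.
Grim-trigger IC: βp ≥ (82−43)/(82−14) = 39/68.
So p ≥ (39/68)/(3/4) = 13/17.

13/17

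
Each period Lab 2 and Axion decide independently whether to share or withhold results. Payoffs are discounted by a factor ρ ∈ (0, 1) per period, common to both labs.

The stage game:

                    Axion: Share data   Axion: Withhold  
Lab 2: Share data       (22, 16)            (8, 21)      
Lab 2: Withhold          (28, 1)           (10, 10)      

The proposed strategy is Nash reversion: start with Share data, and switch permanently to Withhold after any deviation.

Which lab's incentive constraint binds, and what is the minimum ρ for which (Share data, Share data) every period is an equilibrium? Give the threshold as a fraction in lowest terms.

Lab 2's threshold: (28−22)/(28−10) = 1/3.
Axion's threshold: (21−16)/(21−10) = 5/11.
1/3 < 5/11, so Axion binds and ρ* = 5/11.

Axion; ρ ≥ 5/11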